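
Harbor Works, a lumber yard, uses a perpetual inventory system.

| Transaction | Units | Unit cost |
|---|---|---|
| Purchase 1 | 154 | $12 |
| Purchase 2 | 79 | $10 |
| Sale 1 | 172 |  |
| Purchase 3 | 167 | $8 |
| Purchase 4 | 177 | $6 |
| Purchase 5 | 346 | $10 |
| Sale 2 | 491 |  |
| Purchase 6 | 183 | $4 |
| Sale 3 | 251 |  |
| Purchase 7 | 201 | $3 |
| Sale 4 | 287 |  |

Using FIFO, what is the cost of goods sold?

COGS = $9,513

Sale 1 (172) [FIFO — oldest first]: 154 @ $12 + 18 @ $10 = $2,028
Sale 2 (491) [FIFO — oldest first]: 61 @ $10 + 167 @ $8 + 177 @ $6 + 86 @ $10 = $3,868
Sale 3 (251) [FIFO — oldest first]: 251 @ $10 = $2,510
Sale 4 (287) [FIFO — oldest first]: 9 @ $10 + 183 @ $4 + 95 @ $3 = $1,107
Total COGS = $2,028 + $3,868 + $2,510 + $1,107 = $9,513
Ending inventory: 106 @ $3 = $318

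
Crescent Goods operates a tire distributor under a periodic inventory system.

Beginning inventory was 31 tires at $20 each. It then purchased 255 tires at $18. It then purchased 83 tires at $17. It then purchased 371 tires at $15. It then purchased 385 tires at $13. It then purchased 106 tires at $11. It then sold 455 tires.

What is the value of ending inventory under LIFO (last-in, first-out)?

Ending inventory = $12,654

Sale 1 (455) [LIFO — newest first]: 106 @ $11 + 349 @ $13 = $5,703
Ending inventory: 31 @ $20 + 255 @ $18 + 83 @ $17 + 371 @ $15 + 36 @ $13 = $12,654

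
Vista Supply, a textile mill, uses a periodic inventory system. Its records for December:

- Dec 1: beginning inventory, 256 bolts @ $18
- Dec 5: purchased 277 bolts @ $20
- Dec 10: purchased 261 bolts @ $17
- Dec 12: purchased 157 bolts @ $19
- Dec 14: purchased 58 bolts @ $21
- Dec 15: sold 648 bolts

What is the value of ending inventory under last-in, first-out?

Ending inventory = $6,708

Dec 15, 648 sold [LIFO — newest first]: 58 @ $21 + 157 @ $19 + 261 @ $17 + 172 @ $20 = $12,078
Ending inventory: 256 @ $18 + 105 @ $20 = $6,708
Check: goods available $18,786 = COGS $12,078 + ending $6,708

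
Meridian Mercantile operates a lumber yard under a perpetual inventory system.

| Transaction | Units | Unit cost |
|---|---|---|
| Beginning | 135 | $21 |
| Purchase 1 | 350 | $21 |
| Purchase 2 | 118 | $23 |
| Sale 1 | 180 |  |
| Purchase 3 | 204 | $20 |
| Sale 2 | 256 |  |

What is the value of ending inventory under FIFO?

Ending inventory = $7,823

Sale 1 (180) [FIFO — oldest first]: 135 @ $21 + 45 @ $21 = $3,780
Sale 2 (256) [FIFO — oldest first]: 256 @ $21 = $5,376
Total COGS = $3,780 + $5,376 = $9,156
Ending inventory: 49 @ $21 + 118 @ $23 + 204 @ $20 = $7,823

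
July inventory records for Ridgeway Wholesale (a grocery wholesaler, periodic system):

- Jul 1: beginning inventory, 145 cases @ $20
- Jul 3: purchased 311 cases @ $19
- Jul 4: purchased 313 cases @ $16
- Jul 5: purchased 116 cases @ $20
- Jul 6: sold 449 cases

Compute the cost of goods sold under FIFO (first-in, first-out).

COGS = $8,676

Jul 6, 449 sold [FIFO — oldest first]: 145 @ $20 + 304 @ $19 = $8,676
Ending inventory: 7 @ $19 + 313 @ $16 + 116 @ $20 = $7,461
Check: goods available $16,137 = COGS $8,676 + ending $7,461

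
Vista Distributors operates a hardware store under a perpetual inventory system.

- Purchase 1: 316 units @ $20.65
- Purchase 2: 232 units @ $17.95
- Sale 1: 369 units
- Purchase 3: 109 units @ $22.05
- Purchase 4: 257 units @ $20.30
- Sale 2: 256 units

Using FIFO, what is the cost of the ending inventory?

Sale 1 (369) [FIFO — oldest first]: 316 @ $20.65 + 53 @ $17.95 = $7,476.75
Sale 2 (256) [FIFO — oldest first]: 179 @ $17.95 + 77 @ $22.05 = $4,910.90
Total COGS = $7,476.75 + $4,910.90 = $12,387.65
Ending inventory: 32 @ $22.05 + 257 @ $20.30 = $5,922.70

Ending inventory = $5,922.70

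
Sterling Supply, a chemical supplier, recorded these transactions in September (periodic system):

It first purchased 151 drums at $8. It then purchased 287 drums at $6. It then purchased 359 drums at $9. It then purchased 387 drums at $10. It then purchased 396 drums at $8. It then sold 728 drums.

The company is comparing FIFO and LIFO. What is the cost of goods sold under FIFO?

FIFO COGS: 151 @ $8 + 287 @ $6 + 290 @ $9 = $5,540
LIFO COGS: 396 @ $8 + 332 @ $10 = $6,488

COGS = $5,540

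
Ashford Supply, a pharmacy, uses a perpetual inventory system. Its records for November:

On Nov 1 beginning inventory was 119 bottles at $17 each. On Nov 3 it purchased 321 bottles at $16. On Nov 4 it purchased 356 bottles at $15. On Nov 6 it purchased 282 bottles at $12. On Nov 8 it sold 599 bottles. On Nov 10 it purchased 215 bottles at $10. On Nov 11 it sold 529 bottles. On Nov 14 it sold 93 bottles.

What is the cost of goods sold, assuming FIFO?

COGS = $17,313

Nov 8, 599 sold [FIFO — oldest first]: 119 @ $17 + 321 @ $16 + 159 @ $15 = $9,544
Nov 11, 529 sold [FIFO — oldest first]: 197 @ $15 + 282 @ $12 + 50 @ $10 = $6,839
Nov 14, 93 sold [FIFO — oldest first]: 93 @ $10 = $930
Total COGS = $9,544 + $6,839 + $930 = $17,313
Ending inventory: 72 @ $10 = $720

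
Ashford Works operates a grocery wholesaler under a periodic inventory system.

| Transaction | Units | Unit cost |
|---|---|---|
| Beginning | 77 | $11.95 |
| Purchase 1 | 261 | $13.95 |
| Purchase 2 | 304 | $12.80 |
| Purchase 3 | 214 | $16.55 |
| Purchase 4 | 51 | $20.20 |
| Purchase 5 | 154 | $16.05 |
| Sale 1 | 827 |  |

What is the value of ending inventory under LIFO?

Sale 1 (827) [LIFO — newest first]: 154 @ $16.05 + 51 @ $20.20 + 214 @ $16.55 + 304 @ $12.80 + 104 @ $13.95 = $12,385.60
Ending inventory: 77 @ $11.95 + 157 @ $13.95 = $3,110.30
Check: goods available $15,495.90 = COGS $12,385.60 + ending $3,110.30

Ending inventory = $3,110.30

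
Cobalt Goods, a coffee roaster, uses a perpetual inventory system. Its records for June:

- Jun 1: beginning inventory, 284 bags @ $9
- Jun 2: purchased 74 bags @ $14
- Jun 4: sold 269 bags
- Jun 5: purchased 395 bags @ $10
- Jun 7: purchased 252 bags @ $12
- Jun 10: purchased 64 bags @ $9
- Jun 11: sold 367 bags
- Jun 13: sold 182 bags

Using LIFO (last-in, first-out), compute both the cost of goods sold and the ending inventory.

Jun 4, 269 sold [LIFO — newest first]: 74 @ $14 + 195 @ $9 = $2,791
Jun 11, 367 sold [LIFO — newest first]: 64 @ $9 + 252 @ $12 + 51 @ $10 = $4,110
Jun 13, 182 sold [LIFO — newest first]: 182 @ $10 = $1,820
Total COGS = $2,791 + $4,110 + $1,820 = $8,721
Ending inventory: 89 @ $9 + 162 @ $10 = $2,421
Check: goods available $11,142 = COGS $8,721 + ending $2,421

COGS = $8,721; ending inventory = $2,421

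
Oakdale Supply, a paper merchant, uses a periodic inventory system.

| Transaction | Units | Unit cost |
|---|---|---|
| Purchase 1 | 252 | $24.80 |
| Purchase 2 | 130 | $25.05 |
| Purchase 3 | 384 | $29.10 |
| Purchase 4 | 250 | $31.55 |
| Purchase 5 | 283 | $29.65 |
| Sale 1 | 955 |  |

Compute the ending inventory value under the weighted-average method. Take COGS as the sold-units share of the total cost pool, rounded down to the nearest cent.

Ending inventory = $9,787.44

Sale 1, sell 955: 955/1299 × $36,958.95 → $27,171.51
Ending inventory (cost pool remaining) = $9,787.44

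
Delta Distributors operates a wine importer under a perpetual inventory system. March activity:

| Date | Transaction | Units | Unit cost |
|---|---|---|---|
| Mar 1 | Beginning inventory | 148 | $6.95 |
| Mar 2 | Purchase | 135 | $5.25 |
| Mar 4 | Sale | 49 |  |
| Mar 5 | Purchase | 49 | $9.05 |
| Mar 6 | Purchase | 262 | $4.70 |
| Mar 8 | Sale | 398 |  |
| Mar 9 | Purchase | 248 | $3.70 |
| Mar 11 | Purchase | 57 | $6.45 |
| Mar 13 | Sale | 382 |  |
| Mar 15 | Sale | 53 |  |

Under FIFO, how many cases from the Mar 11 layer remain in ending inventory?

Mar 4, 49 sold [FIFO — oldest first]: 49 @ $6.95 = $340.55
Mar 8, 398 sold [FIFO — oldest first]: 99 @ $6.95 + 135 @ $5.25 + 49 @ $9.05 + 115 @ $4.70 = $2,380.75
Mar 13, 382 sold [FIFO — oldest first]: 147 @ $4.70 + 235 @ $3.70 = $1,560.40
Mar 15, 53 sold [FIFO — oldest first]: 13 @ $3.70 + 40 @ $6.45 = $306.10
Total COGS = $340.55 + $2,380.75 + $1,560.40 + $306.10 = $4,587.80
Ending inventory: 17 @ $6.45 = $109.65
Check: goods available $4,697.45 = COGS $4,587.80 + ending $109.65

17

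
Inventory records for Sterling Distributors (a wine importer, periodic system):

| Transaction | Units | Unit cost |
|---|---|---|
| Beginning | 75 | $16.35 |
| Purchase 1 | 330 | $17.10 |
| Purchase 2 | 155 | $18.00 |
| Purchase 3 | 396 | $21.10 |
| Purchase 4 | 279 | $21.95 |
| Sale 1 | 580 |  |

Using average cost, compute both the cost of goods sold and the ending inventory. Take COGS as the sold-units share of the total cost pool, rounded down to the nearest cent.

Sale 1, sell 580: 580/1235 × $24,138.90 → $11,336.48
Ending inventory (cost pool remaining) = $12,802.42
Check: goods available $24,138.90 = COGS $11,336.48 + ending $12,802.42

COGS = $11,336.48; ending inventory = $12,802.42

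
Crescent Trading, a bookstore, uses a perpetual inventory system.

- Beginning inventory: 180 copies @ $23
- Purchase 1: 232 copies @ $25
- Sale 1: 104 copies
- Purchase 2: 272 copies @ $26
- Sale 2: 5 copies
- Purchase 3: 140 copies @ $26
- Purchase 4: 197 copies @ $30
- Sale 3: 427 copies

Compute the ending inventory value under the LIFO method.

Sale 1 (104) [LIFO — newest first]: 104 @ $25 = $2,600
Sale 2 (5) [LIFO — newest first]: 5 @ $26 = $130
Sale 3 (427) [LIFO — newest first]: 197 @ $30 + 140 @ $26 + 90 @ $26 = $11,890
Total COGS = $2,600 + $130 + $11,890 = $14,620
Ending inventory: 180 @ $23 + 128 @ $25 + 177 @ $26 = $11,942
Check: goods available $26,562 = COGS $14,620 + ending $11,942

Ending inventory = $11,942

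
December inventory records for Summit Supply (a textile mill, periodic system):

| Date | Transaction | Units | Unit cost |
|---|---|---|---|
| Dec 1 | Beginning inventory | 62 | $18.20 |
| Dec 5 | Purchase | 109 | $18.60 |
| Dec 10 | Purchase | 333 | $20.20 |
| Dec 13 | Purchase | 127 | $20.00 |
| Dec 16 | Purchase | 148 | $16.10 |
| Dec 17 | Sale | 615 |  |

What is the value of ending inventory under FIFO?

Ending inventory = $2,702.80

Dec 17, 615 sold [FIFO — oldest first]: 62 @ $18.20 + 109 @ $18.60 + 333 @ $20.20 + 111 @ $20.00 = $12,102.40
Ending inventory: 16 @ $20.00 + 148 @ $16.10 = $2,702.80
Check: goods available $14,805.20 = COGS $12,102.40 + ending $2,702.80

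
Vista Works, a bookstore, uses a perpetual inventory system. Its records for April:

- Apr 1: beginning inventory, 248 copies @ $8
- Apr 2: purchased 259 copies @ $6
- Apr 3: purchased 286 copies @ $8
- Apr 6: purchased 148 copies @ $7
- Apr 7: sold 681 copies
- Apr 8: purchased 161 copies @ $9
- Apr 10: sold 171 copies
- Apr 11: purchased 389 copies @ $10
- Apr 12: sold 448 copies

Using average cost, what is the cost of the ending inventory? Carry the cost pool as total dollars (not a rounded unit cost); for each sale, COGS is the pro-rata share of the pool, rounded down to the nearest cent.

Ending inventory = $1,756.47

After Apr 1: 248 on hand, pool $1,984.00 (≈ $8.0000 each)
After Apr 2: 507 on hand, pool $3,538.00 (≈ $6.9783 each)
After Apr 3: 793 on hand, pool $5,826.00 (≈ $7.3468 each)
After Apr 6: 941 on hand, pool $6,862.00 (≈ $7.2922 each)
Apr 7, sell 681: 681/941 × $6,862.00 → $4,966.01
After Apr 8: 421 on hand, pool $3,344.99 (≈ $7.9453 each)
Apr 10, sell 171: 171/421 × $3,344.99 → $1,358.65
After Apr 11: 639 on hand, pool $5,876.34 (≈ $9.1962 each)
Apr 12, sell 448: 448/639 × $5,876.34 → $4,119.87
Total COGS = $4,966.01 + $1,358.65 + $4,119.87 = $10,444.53
Ending inventory (cost pool remaining) = $1,756.47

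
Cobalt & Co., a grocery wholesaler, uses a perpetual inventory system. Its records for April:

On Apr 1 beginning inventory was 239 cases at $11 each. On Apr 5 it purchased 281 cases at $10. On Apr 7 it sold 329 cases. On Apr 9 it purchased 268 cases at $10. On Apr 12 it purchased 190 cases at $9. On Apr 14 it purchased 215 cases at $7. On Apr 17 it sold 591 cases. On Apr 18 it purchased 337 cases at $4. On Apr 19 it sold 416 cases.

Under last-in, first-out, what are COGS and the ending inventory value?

COGS = $10,551; ending inventory = $2,131

Apr 7, 329 sold [LIFO — newest first]: 281 @ $10 + 48 @ $11 = $3,338
Apr 17, 591 sold [LIFO — newest first]: 215 @ $7 + 190 @ $9 + 186 @ $10 = $5,075
Apr 19, 416 sold [LIFO — newest first]: 337 @ $4 + 79 @ $10 = $2,138
Total COGS = $3,338 + $5,075 + $2,138 = $10,551
Ending inventory: 191 @ $11 + 3 @ $10 = $2,131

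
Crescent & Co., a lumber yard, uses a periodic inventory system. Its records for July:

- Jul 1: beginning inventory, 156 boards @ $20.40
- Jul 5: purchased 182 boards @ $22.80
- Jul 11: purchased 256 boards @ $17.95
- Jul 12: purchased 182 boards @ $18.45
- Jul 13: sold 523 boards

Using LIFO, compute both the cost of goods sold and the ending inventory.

Jul 13, 523 sold [LIFO — newest first]: 182 @ $18.45 + 256 @ $17.95 + 85 @ $22.80 = $9,891.10
Ending inventory: 156 @ $20.40 + 97 @ $22.80 = $5,394.00

COGS = $9,891.10; ending inventory = $5,394.00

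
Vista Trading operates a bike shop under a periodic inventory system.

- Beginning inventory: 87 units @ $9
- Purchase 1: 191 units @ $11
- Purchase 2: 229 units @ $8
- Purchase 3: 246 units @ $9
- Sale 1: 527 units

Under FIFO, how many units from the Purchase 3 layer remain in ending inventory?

226

Sale 1 (527) [FIFO — oldest first]: 87 @ $9 + 191 @ $11 + 229 @ $8 + 20 @ $9 = $4,896
Ending inventory: 226 @ $9 = $2,034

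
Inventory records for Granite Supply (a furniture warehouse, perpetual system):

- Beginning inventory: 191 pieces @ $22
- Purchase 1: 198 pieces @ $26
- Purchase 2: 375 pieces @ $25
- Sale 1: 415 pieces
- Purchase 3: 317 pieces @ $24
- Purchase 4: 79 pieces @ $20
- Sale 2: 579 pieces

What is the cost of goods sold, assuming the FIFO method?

COGS = $24,245

Sale 1 (415) [FIFO — oldest first]: 191 @ $22 + 198 @ $26 + 26 @ $25 = $10,000
Sale 2 (579) [FIFO — oldest first]: 349 @ $25 + 230 @ $24 = $14,245
Total COGS = $10,000 + $14,245 = $24,245
Ending inventory: 87 @ $24 + 79 @ $20 = $3,668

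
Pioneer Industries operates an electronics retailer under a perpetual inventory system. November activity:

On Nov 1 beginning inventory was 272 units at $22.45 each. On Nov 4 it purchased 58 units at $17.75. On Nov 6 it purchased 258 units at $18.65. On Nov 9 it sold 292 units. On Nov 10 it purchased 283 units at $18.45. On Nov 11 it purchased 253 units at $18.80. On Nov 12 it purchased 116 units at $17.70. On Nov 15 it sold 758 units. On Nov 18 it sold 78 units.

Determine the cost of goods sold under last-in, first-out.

COGS = $21,464.15

Nov 9, 292 sold [LIFO — newest first]: 258 @ $18.65 + 34 @ $17.75 = $5,415.20
Nov 15, 758 sold [LIFO — newest first]: 116 @ $17.70 + 253 @ $18.80 + 283 @ $18.45 + 24 @ $17.75 + 82 @ $22.45 = $14,297.85
Nov 18, 78 sold [LIFO — newest first]: 78 @ $22.45 = $1,751.10
Total COGS = $5,415.20 + $14,297.85 + $1,751.10 = $21,464.15
Ending inventory: 112 @ $22.45 = $2,514.40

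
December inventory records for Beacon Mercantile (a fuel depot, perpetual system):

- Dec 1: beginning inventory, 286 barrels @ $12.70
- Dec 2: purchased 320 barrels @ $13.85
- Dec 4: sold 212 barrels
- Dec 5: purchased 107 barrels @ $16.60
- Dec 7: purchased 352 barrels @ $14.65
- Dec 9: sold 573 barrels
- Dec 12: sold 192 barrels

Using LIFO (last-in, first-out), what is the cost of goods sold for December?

Dec 4, 212 sold [LIFO — newest first]: 212 @ $13.85 = $2,936.20
Dec 9, 573 sold [LIFO — newest first]: 352 @ $14.65 + 107 @ $16.60 + 108 @ $13.85 + 6 @ $12.70 = $8,505.00
Dec 12, 192 sold [LIFO — newest first]: 192 @ $12.70 = $2,438.40
Total COGS = $2,936.20 + $8,505.00 + $2,438.40 = $13,879.60
Ending inventory: 88 @ $12.70 = $1,117.60
Check: goods available $14,997.20 = COGS $13,879.60 + ending $1,117.60

COGS = $13,879.60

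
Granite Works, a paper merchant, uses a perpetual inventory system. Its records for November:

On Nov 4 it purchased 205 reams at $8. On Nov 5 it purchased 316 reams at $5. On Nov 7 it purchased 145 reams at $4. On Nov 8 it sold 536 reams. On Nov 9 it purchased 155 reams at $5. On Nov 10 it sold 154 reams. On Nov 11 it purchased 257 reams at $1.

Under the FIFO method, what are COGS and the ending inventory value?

Nov 8, 536 sold [FIFO — oldest first]: 205 @ $8 + 316 @ $5 + 15 @ $4 = $3,280
Nov 10, 154 sold [FIFO — oldest first]: 130 @ $4 + 24 @ $5 = $640
Total COGS = $3,280 + $640 = $3,920
Ending inventory: 131 @ $5 + 257 @ $1 = $912

COGS = $3,920; ending inventory = $912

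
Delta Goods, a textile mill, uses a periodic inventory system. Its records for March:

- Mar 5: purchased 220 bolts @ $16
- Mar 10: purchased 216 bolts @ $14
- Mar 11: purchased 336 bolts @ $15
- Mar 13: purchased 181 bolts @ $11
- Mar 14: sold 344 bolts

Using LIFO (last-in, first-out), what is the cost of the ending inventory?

Ending inventory = $9,139

Mar 14, 344 sold [LIFO — newest first]: 181 @ $11 + 163 @ $15 = $4,436
Ending inventory: 220 @ $16 + 216 @ $14 + 173 @ $15 = $9,139
Check: goods available $13,575 = COGS $4,436 + ending $9,139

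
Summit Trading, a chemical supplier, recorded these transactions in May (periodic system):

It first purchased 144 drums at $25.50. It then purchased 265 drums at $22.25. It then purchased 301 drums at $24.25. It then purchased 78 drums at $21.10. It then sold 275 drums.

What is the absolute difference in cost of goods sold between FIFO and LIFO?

FIFO COGS: 144 @ $25.50 + 131 @ $22.25 = $6,586.75
LIFO COGS: 78 @ $21.10 + 197 @ $24.25 = $6,423.05
Difference = |$6,586.75 − $6,423.05| = $163.70

$163.70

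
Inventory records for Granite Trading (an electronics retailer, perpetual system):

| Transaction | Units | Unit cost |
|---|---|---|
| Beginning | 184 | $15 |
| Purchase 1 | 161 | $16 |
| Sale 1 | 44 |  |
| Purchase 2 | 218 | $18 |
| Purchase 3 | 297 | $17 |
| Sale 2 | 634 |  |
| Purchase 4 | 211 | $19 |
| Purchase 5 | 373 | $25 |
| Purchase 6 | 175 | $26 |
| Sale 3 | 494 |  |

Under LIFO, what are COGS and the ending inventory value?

COGS = $24,104; ending inventory = $8,089

Sale 1 (44) [LIFO — newest first]: 44 @ $16 = $704
Sale 2 (634) [LIFO — newest first]: 297 @ $17 + 218 @ $18 + 117 @ $16 + 2 @ $15 = $10,875
Sale 3 (494) [LIFO — newest first]: 175 @ $26 + 319 @ $25 = $12,525
Total COGS = $704 + $10,875 + $12,525 = $24,104
Ending inventory: 182 @ $15 + 211 @ $19 + 54 @ $25 = $8,089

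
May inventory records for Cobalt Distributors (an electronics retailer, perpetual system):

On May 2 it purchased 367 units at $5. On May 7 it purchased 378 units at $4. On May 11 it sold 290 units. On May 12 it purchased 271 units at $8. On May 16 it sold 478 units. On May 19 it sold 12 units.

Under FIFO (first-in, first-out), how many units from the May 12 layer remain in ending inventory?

236

May 11, 290 sold [FIFO — oldest first]: 290 @ $5 = $1,450
May 16, 478 sold [FIFO — oldest first]: 77 @ $5 + 378 @ $4 + 23 @ $8 = $2,081
May 19, 12 sold [FIFO — oldest first]: 12 @ $8 = $96
Total COGS = $1,450 + $2,081 + $96 = $3,627
Ending inventory: 236 @ $8 = $1,888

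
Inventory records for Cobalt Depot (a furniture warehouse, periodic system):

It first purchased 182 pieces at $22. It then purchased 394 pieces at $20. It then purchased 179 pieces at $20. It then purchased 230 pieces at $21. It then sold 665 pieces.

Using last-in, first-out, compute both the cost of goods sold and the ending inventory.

COGS = $13,530; ending inventory = $6,764

Sale 1 (665) [LIFO — newest first]: 230 @ $21 + 179 @ $20 + 256 @ $20 = $13,530
Ending inventory: 182 @ $22 + 138 @ $20 = $6,764
Check: goods available $20,294 = COGS $13,530 + ending $6,764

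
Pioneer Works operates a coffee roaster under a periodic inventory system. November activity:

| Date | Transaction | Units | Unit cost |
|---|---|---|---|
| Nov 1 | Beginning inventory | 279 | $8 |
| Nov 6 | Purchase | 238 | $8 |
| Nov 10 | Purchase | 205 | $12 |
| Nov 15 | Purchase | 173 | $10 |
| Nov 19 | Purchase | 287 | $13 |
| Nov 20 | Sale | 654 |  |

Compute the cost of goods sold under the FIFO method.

COGS = $5,780

Nov 20, 654 sold [FIFO — oldest first]: 279 @ $8 + 238 @ $8 + 137 @ $12 = $5,780
Ending inventory: 68 @ $12 + 173 @ $10 + 287 @ $13 = $6,277
Check: goods available $12,057 = COGS $5,780 + ending $6,277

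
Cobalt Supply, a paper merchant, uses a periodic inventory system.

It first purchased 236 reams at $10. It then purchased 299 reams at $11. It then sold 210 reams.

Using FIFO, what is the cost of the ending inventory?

Sale 1 (210) [FIFO — oldest first]: 210 @ $10 = $2,100
Ending inventory: 26 @ $10 + 299 @ $11 = $3,549

Ending inventory = $3,549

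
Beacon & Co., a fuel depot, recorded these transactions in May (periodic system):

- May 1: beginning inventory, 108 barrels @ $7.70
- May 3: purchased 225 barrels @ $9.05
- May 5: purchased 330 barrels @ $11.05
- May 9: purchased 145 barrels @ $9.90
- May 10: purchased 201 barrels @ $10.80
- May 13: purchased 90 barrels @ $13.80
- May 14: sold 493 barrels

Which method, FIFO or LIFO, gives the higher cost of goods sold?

FIFO COGS: 108 @ $7.70 + 225 @ $9.05 + 160 @ $11.05 = $4,635.85
LIFO COGS: 90 @ $13.80 + 201 @ $10.80 + 145 @ $9.90 + 57 @ $11.05 = $5,478.15

LIFO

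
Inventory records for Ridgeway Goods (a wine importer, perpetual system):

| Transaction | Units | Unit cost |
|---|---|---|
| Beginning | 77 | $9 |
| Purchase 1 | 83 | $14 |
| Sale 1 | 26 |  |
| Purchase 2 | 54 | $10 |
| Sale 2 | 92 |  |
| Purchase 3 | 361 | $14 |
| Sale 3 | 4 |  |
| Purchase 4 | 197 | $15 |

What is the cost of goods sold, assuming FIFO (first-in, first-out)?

Sale 1 (26) [FIFO — oldest first]: 26 @ $9 = $234
Sale 2 (92) [FIFO — oldest first]: 51 @ $9 + 41 @ $14 = $1,033
Sale 3 (4) [FIFO — oldest first]: 4 @ $14 = $56
Total COGS = $234 + $1,033 + $56 = $1,323
Ending inventory: 38 @ $14 + 54 @ $10 + 361 @ $14 + 197 @ $15 = $9,081

COGS = $1,323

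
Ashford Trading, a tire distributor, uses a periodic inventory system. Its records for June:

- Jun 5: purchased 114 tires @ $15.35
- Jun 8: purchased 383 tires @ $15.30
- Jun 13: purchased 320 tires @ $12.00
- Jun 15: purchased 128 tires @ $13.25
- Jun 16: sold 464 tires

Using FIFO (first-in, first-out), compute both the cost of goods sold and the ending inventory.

Jun 16, 464 sold [FIFO — oldest first]: 114 @ $15.35 + 350 @ $15.30 = $7,104.90
Ending inventory: 33 @ $15.30 + 320 @ $12.00 + 128 @ $13.25 = $6,040.90

COGS = $7,104.90; ending inventory = $6,040.90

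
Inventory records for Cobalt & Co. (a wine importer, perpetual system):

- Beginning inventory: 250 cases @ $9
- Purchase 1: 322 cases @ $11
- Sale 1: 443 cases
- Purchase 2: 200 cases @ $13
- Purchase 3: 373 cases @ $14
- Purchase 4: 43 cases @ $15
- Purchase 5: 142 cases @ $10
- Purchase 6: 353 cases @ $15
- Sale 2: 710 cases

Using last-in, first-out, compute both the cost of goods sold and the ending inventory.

COGS = $14,399; ending inventory = $6,575

Sale 1 (443) [LIFO — newest first]: 322 @ $11 + 121 @ $9 = $4,631
Sale 2 (710) [LIFO — newest first]: 353 @ $15 + 142 @ $10 + 43 @ $15 + 172 @ $14 = $9,768
Total COGS = $4,631 + $9,768 = $14,399
Ending inventory: 129 @ $9 + 200 @ $13 + 201 @ $14 = $6,575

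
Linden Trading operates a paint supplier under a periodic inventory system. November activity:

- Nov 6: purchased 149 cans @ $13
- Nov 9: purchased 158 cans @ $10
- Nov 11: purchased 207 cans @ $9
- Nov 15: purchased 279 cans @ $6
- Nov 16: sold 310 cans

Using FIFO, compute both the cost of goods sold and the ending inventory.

COGS = $3,544; ending inventory = $3,510

Nov 16, 310 sold [FIFO — oldest first]: 149 @ $13 + 158 @ $10 + 3 @ $9 = $3,544
Ending inventory: 204 @ $9 + 279 @ $6 = $3,510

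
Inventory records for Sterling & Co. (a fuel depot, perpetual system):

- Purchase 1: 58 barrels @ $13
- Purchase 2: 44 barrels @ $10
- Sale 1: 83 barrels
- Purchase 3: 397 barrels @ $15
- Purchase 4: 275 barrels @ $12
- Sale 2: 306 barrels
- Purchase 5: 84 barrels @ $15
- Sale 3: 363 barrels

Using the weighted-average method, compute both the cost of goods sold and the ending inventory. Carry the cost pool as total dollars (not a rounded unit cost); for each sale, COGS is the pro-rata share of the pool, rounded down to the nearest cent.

After Purchase 1: 58 on hand, pool $754.00 (≈ $13.0000 each)
After Purchase 2: 102 on hand, pool $1,194.00 (≈ $11.7059 each)
Sale 1, sell 83: 83/102 × $1,194.00 → $971.58
After Purchase 3: 416 on hand, pool $6,177.42 (≈ $14.8496 each)
After Purchase 4: 691 on hand, pool $9,477.42 (≈ $13.7155 each)
Sale 2, sell 306: 306/691 × $9,477.42 → $4,196.94
After Purchase 5: 469 on hand, pool $6,540.48 (≈ $13.9456 each)
Sale 3, sell 363: 363/469 × $6,540.48 → $5,062.24
Total COGS = $971.58 + $4,196.94 + $5,062.24 = $10,230.76
Ending inventory (cost pool remaining) = $1,478.24
Check: goods available $11,709.00 = COGS $10,230.76 + ending $1,478.24

COGS = $10,230.76; ending inventory = $1,478.24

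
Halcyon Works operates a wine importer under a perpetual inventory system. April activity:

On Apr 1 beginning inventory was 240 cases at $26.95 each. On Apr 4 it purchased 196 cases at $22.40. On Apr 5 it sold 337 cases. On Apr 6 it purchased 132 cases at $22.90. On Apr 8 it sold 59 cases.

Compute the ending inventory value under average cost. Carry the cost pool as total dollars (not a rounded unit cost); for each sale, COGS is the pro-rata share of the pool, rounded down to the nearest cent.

After Apr 1: 240 on hand, pool $6,468.00 (≈ $26.9500 each)
After Apr 4: 436 on hand, pool $10,858.40 (≈ $24.9046 each)
Apr 5, sell 337: 337/436 × $10,858.40 → $8,392.84
After Apr 6: 231 on hand, pool $5,488.36 (≈ $23.7591 each)
Apr 8, sell 59: 59/231 × $5,488.36 → $1,401.78
Total COGS = $8,392.84 + $1,401.78 = $9,794.62
Ending inventory (cost pool remaining) = $4,086.58
Check: goods available $13,881.20 = COGS $9,794.62 + ending $4,086.58

Ending inventory = $4,086.58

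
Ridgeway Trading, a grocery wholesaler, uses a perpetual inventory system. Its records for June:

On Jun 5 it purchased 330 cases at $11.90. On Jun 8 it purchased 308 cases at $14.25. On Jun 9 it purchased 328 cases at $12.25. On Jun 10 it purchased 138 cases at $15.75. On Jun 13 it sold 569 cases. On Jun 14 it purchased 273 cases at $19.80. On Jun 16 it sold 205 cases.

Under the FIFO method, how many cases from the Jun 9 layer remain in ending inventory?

Jun 13, 569 sold [FIFO — oldest first]: 330 @ $11.90 + 239 @ $14.25 = $7,332.75
Jun 16, 205 sold [FIFO — oldest first]: 69 @ $14.25 + 136 @ $12.25 = $2,649.25
Total COGS = $7,332.75 + $2,649.25 = $9,982.00
Ending inventory: 192 @ $12.25 + 138 @ $15.75 + 273 @ $19.80 = $9,930.90

192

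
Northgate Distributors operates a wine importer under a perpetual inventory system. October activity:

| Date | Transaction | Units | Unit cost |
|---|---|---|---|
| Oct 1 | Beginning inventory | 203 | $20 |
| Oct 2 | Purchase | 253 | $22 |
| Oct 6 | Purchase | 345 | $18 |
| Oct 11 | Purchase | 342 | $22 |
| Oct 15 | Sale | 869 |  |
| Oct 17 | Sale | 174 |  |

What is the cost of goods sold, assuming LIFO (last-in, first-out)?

COGS = $21,360

Oct 15, 869 sold [LIFO — newest first]: 342 @ $22 + 345 @ $18 + 182 @ $22 = $17,738
Oct 17, 174 sold [LIFO — newest first]: 71 @ $22 + 103 @ $20 = $3,622
Total COGS = $17,738 + $3,622 = $21,360
Ending inventory: 100 @ $20 = $2,000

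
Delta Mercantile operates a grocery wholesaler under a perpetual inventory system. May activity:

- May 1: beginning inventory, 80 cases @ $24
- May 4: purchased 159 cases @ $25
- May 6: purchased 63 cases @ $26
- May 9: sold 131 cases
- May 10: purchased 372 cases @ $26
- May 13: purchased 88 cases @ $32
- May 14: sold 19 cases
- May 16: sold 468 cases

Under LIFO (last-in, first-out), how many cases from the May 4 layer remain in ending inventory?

64

May 9, 131 sold [LIFO — newest first]: 63 @ $26 + 68 @ $25 = $3,338
May 14, 19 sold [LIFO — newest first]: 19 @ $32 = $608
May 16, 468 sold [LIFO — newest first]: 69 @ $32 + 372 @ $26 + 27 @ $25 = $12,555
Total COGS = $3,338 + $608 + $12,555 = $16,501
Ending inventory: 80 @ $24 + 64 @ $25 = $3,520
Check: goods available $20,021 = COGS $16,501 + ending $3,520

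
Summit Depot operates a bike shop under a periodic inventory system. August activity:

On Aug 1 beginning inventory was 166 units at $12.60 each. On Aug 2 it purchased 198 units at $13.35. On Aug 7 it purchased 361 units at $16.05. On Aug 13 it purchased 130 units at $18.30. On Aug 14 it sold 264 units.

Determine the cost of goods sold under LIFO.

Aug 14, 264 sold [LIFO — newest first]: 130 @ $18.30 + 134 @ $16.05 = $4,529.70
Ending inventory: 166 @ $12.60 + 198 @ $13.35 + 227 @ $16.05 = $8,378.25

COGS = $4,529.70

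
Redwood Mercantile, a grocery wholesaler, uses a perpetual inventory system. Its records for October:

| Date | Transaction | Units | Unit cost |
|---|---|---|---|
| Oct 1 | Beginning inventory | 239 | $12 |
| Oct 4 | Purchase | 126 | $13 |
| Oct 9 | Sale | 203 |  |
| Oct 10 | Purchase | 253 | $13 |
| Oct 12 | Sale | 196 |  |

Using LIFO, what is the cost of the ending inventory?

Ending inventory = $2,685

Oct 9, 203 sold [LIFO — newest first]: 126 @ $13 + 77 @ $12 = $2,562
Oct 12, 196 sold [LIFO — newest first]: 196 @ $13 = $2,548
Total COGS = $2,562 + $2,548 = $5,110
Ending inventory: 162 @ $12 + 57 @ $13 = $2,685
Check: goods available $7,795 = COGS $5,110 + ending $2,685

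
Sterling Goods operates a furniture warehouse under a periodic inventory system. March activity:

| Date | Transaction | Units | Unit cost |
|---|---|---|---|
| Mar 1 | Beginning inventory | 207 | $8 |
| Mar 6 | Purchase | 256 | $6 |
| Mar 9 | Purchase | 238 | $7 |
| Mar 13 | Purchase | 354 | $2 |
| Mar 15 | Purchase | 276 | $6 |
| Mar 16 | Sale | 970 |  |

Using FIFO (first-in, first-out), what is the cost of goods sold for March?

Mar 16, 970 sold [FIFO — oldest first]: 207 @ $8 + 256 @ $6 + 238 @ $7 + 269 @ $2 = $5,396
Ending inventory: 85 @ $2 + 276 @ $6 = $1,826
Check: goods available $7,222 = COGS $5,396 + ending $1,826

COGS = $5,396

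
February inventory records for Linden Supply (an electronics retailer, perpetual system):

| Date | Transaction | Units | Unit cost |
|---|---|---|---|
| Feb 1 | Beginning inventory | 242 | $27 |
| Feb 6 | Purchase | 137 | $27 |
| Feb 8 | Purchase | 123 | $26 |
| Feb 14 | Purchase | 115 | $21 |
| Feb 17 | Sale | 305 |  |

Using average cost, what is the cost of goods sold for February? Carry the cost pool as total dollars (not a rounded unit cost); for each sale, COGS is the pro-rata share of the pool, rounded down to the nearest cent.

COGS = $7,833.11

After Feb 1: 242 on hand, pool $6,534.00 (≈ $27.0000 each)
After Feb 6: 379 on hand, pool $10,233.00 (≈ $27.0000 each)
After Feb 8: 502 on hand, pool $13,431.00 (≈ $26.7550 each)
After Feb 14: 617 on hand, pool $15,846.00 (≈ $25.6823 each)
Feb 17, sell 305: 305/617 × $15,846.00 → $7,833.11
Ending inventory (cost pool remaining) = $8,012.89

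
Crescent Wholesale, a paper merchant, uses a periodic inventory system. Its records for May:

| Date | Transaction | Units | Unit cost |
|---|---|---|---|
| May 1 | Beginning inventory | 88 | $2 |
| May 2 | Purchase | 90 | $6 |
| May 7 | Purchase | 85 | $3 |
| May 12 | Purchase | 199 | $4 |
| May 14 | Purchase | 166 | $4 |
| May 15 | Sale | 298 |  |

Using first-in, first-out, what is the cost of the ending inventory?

May 15, 298 sold [FIFO — oldest first]: 88 @ $2 + 90 @ $6 + 85 @ $3 + 35 @ $4 = $1,111
Ending inventory: 164 @ $4 + 166 @ $4 = $1,320

Ending inventory = $1,320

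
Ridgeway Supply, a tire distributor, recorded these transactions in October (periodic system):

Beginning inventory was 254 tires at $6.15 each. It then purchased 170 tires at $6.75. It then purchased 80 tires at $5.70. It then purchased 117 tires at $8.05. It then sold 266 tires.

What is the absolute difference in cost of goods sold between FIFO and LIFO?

FIFO COGS: 254 @ $6.15 + 12 @ $6.75 = $1,643.10
LIFO COGS: 117 @ $8.05 + 80 @ $5.70 + 69 @ $6.75 = $1,863.60
Difference = |$1,643.10 − $1,863.60| = $220.50

$220.50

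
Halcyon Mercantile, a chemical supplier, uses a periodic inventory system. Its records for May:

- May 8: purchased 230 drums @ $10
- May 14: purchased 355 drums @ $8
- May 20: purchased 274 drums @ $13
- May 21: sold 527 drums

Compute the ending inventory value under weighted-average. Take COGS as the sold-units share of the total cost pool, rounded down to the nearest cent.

Ending inventory = $3,363.29

May 21, sell 527: 527/859 × $8,702.00 → $5,338.71
Ending inventory (cost pool remaining) = $3,363.29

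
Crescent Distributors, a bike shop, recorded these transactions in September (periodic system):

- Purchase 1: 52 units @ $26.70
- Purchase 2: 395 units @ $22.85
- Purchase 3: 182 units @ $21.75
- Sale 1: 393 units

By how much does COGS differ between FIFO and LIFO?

FIFO COGS: 52 @ $26.70 + 341 @ $22.85 = $9,180.25
LIFO COGS: 182 @ $21.75 + 211 @ $22.85 = $8,779.85
Difference = |$9,180.25 − $8,779.85| = $400.40

$400.40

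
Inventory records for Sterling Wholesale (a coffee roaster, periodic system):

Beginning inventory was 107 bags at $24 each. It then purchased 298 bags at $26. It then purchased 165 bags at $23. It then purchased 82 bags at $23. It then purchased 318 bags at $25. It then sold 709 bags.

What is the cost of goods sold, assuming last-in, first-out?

COGS = $17,375

Sale 1 (709) [LIFO — newest first]: 318 @ $25 + 82 @ $23 + 165 @ $23 + 144 @ $26 = $17,375
Ending inventory: 107 @ $24 + 154 @ $26 = $6,572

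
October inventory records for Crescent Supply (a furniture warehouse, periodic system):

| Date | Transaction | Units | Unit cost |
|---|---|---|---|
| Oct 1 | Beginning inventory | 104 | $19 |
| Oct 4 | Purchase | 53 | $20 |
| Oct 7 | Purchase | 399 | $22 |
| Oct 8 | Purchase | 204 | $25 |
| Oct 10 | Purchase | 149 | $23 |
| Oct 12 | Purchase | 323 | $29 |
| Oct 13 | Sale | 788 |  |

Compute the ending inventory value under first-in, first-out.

Oct 13, 788 sold [FIFO — oldest first]: 104 @ $19 + 53 @ $20 + 399 @ $22 + 204 @ $25 + 28 @ $23 = $17,558
Ending inventory: 121 @ $23 + 323 @ $29 = $12,150

Ending inventory = $12,150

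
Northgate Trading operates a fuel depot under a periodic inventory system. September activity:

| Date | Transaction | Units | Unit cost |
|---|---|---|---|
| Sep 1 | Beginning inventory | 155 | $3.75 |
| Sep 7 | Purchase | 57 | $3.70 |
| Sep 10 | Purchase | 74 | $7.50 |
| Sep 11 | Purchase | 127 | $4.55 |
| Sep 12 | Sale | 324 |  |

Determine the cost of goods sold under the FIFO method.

COGS = $1,520.05

Sep 12, 324 sold [FIFO — oldest first]: 155 @ $3.75 + 57 @ $3.70 + 74 @ $7.50 + 38 @ $4.55 = $1,520.05
Ending inventory: 89 @ $4.55 = $404.95
Check: goods available $1,925.00 = COGS $1,520.05 + ending $404.95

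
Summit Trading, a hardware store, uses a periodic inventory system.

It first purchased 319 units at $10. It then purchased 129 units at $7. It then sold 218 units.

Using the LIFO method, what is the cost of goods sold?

Sale 1 (218) [LIFO — newest first]: 129 @ $7 + 89 @ $10 = $1,793
Ending inventory: 230 @ $10 = $2,300
Check: goods available $4,093 = COGS $1,793 + ending $2,300

COGS = $1,793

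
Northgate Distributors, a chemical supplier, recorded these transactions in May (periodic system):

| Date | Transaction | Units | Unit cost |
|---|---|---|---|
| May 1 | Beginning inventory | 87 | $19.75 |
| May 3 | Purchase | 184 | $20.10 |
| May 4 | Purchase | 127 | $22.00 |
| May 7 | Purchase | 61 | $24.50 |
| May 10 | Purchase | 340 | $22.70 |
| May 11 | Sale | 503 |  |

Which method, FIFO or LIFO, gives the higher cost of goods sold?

LIFO

FIFO COGS: 87 @ $19.75 + 184 @ $20.10 + 127 @ $22.00 + 61 @ $24.50 + 44 @ $22.70 = $10,703.95
LIFO COGS: 340 @ $22.70 + 61 @ $24.50 + 102 @ $22.00 = $11,456.50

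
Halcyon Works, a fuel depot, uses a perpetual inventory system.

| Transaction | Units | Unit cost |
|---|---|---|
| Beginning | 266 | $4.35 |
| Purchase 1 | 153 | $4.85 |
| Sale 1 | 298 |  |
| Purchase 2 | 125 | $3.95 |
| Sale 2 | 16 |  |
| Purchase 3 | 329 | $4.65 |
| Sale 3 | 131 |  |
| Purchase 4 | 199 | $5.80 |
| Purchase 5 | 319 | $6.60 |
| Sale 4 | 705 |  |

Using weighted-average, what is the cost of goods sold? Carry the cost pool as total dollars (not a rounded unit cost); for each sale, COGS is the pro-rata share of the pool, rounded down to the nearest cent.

COGS = $5,863.47

After Beginning: 266 on hand, pool $1,157.10 (≈ $4.3500 each)
After Purchase 1: 419 on hand, pool $1,899.15 (≈ $4.5326 each)
Sale 1, sell 298: 298/419 × $1,899.15 → $1,350.70
After Purchase 2: 246 on hand, pool $1,042.20 (≈ $4.2366 each)
Sale 2, sell 16: 16/246 × $1,042.20 → $67.78
After Purchase 3: 559 on hand, pool $2,504.27 (≈ $4.4799 each)
Sale 3, sell 131: 131/559 × $2,504.27 → $586.86
After Purchase 4: 627 on hand, pool $3,071.61 (≈ $4.8989 each)
After Purchase 5: 946 on hand, pool $5,177.01 (≈ $5.4725 each)
Sale 4, sell 705: 705/946 × $5,177.01 → $3,858.13
Total COGS = $1,350.70 + $67.78 + $586.86 + $3,858.13 = $5,863.47
Ending inventory (cost pool remaining) = $1,318.88
Check: goods available $7,182.35 = COGS $5,863.47 + ending $1,318.88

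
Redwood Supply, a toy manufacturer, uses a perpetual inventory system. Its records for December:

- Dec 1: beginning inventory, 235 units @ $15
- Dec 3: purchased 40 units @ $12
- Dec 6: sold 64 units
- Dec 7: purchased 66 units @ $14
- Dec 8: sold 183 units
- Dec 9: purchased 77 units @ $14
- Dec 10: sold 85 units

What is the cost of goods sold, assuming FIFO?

COGS = $4,803

Dec 6, 64 sold [FIFO — oldest first]: 64 @ $15 = $960
Dec 8, 183 sold [FIFO — oldest first]: 171 @ $15 + 12 @ $12 = $2,709
Dec 10, 85 sold [FIFO — oldest first]: 28 @ $12 + 57 @ $14 = $1,134
Total COGS = $960 + $2,709 + $1,134 = $4,803
Ending inventory: 9 @ $14 + 77 @ $14 = $1,204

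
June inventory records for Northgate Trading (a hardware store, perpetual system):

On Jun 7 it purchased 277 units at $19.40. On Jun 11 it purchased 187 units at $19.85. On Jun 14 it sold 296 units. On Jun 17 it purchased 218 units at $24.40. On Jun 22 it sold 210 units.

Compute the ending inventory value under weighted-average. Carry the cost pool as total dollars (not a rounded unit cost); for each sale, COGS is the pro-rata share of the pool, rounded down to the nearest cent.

Ending inventory = $3,925.29

After Jun 7: 277 on hand, pool $5,373.80 (≈ $19.4000 each)
After Jun 11: 464 on hand, pool $9,085.75 (≈ $19.5814 each)
Jun 14, sell 296: 296/464 × $9,085.75 → $5,796.08
After Jun 17: 386 on hand, pool $8,608.87 (≈ $22.3028 each)
Jun 22, sell 210: 210/386 × $8,608.87 → $4,683.58
Total COGS = $5,796.08 + $4,683.58 = $10,479.66
Ending inventory (cost pool remaining) = $3,925.29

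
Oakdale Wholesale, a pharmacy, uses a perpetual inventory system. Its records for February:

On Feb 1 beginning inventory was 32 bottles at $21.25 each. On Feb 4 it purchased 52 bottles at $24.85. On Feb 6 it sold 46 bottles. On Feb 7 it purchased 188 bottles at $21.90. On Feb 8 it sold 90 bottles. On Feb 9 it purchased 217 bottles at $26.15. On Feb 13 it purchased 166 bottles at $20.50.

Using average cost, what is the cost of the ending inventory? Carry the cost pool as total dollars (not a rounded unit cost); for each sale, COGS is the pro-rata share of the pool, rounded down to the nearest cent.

Ending inventory = $12,092.06

After Feb 1: 32 on hand, pool $680.00 (≈ $21.2500 each)
After Feb 4: 84 on hand, pool $1,972.20 (≈ $23.4786 each)
Feb 6, sell 46: 46/84 × $1,972.20 → $1,080.01
After Feb 7: 226 on hand, pool $5,009.39 (≈ $22.1654 each)
Feb 8, sell 90: 90/226 × $5,009.39 → $1,994.88
After Feb 9: 353 on hand, pool $8,689.06 (≈ $24.6149 each)
After Feb 13: 519 on hand, pool $12,092.06 (≈ $23.2988 each)
Total COGS = $1,080.01 + $1,994.88 = $3,074.89
Ending inventory (cost pool remaining) = $12,092.06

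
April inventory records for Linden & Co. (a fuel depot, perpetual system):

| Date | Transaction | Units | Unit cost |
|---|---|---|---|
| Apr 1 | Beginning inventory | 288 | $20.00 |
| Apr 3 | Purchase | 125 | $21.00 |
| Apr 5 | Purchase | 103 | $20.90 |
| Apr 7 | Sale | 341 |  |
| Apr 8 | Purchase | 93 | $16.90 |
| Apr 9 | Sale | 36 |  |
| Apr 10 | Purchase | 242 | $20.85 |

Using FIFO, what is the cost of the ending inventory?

Ending inventory = $9,526.10

Apr 7, 341 sold [FIFO — oldest first]: 288 @ $20.00 + 53 @ $21.00 = $6,873.00
Apr 9, 36 sold [FIFO — oldest first]: 36 @ $21.00 = $756.00
Total COGS = $6,873.00 + $756.00 = $7,629.00
Ending inventory: 36 @ $21.00 + 103 @ $20.90 + 93 @ $16.90 + 242 @ $20.85 = $9,526.10
Check: goods available $17,155.10 = COGS $7,629.00 + ending $9,526.10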